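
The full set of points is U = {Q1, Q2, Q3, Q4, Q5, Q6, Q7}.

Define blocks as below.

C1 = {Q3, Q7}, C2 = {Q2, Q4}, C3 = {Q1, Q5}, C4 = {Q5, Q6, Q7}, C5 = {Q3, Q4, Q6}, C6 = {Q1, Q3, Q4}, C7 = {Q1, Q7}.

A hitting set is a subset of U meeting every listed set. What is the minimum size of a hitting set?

3

The 3 points {Q1, Q4, Q7} hit every block.
The blocks C1, C2, C3 are pairwise disjoint, so any hitting set needs a separate point for each — at least 3. Hence 3 is optimal.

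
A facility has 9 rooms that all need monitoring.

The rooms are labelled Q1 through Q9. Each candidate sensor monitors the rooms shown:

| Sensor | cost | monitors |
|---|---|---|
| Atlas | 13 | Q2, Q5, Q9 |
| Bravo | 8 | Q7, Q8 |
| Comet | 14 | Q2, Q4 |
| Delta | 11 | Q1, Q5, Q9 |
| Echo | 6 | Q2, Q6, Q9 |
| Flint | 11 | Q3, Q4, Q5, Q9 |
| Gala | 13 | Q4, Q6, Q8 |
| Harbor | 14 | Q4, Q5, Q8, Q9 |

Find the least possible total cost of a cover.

36

Bravo, Delta, Echo, Flint together cover every room (Bravo ∪ Delta ∪ Echo ∪ Flint = {Q1, Q2, Q3, Q4, Q5, Q6, Q7, Q8, Q9}); total cost 8 + 11 + 6 + 11 = 36.
No covering selection has total cost below 36.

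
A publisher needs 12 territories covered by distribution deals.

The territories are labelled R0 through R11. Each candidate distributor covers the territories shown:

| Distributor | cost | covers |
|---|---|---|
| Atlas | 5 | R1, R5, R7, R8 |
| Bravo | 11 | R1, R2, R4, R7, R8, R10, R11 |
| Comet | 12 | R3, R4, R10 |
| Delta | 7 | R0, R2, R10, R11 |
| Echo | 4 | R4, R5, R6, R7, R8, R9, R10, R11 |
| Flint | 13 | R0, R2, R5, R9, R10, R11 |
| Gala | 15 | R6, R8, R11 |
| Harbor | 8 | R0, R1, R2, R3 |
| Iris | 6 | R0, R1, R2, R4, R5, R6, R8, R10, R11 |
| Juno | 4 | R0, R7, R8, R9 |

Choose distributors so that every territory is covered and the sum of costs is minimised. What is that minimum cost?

12

Echo, Harbor together cover every territory (Echo ∪ Harbor = {R0, R1, R2, R3, R4, R5, R6, R7, R8, R9, R10, R11}); total cost 4 + 8 = 12.
No covering selection has total cost below 12.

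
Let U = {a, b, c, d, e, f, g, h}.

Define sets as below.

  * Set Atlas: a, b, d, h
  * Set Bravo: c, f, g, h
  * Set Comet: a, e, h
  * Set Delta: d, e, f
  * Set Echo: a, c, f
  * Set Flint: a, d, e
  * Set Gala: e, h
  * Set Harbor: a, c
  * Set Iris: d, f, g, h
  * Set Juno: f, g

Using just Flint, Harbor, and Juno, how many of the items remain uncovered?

Union of Flint, Harbor, Juno = {a, c, d, e, f, g}.
Not covered: b, h — 2 items.

2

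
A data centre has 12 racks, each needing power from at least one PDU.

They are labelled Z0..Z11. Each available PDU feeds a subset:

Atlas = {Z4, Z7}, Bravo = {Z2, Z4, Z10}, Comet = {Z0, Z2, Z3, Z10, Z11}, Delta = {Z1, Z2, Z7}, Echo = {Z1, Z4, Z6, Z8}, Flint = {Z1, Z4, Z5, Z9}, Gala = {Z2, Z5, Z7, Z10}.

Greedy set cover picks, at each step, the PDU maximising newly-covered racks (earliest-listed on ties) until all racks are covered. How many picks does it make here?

4

Greedy: pick Comet (covers 5 new) → pick Echo (covers 4 new) → pick Flint (covers 2 new) → pick Atlas (covers 1 new). Total picks: 4.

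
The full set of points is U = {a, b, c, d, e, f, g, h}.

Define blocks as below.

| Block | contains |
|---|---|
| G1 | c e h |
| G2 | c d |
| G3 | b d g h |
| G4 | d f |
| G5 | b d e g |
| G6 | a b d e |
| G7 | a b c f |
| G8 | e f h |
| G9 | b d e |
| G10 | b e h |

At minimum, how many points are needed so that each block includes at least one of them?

T = {b, c, f} meets every block (each contains at least one member of T), and |T| = 3.
No choice of 2 points meets every block, so 3 is the minimum.

3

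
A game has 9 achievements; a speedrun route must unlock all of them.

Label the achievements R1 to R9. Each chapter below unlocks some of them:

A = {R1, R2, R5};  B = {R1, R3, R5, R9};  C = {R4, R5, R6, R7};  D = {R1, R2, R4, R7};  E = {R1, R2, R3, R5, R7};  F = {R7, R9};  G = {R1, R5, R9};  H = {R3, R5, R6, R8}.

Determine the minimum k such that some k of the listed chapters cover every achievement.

3

Take {D, F, H}. Their union is {R1, R2, R3, R4, R5, R6, R7, R8, R9}, which is all 9 achievements.
Only H contains R8, so H is forced; the remaining 5 achievements need at least 2 more chapters (each remaining chapter adds at most 4) — so at least 3 chapters are needed, and 3 is optimal.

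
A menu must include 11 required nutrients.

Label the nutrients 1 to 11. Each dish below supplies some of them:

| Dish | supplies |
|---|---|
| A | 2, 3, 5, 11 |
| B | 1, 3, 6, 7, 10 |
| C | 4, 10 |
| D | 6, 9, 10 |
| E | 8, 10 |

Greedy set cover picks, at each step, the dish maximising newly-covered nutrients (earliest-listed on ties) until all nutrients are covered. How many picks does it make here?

5

Greedy: pick B (covers 5 new) → pick A (covers 3 new) → pick C (covers 1 new) → pick D (covers 1 new) → pick E (covers 1 new). Total picks: 5.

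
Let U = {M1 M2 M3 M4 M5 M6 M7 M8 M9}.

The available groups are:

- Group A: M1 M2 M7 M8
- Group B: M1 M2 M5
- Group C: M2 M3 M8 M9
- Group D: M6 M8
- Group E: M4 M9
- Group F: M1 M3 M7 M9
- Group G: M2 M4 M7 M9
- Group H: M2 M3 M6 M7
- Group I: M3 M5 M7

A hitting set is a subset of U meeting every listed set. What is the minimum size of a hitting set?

Take T = {M5, M6, M7, M9}. Each listed group contains at least one of these, so T is a hitting set of size 4.
No choice of 3 points meets every group, so 4 is the minimum.

4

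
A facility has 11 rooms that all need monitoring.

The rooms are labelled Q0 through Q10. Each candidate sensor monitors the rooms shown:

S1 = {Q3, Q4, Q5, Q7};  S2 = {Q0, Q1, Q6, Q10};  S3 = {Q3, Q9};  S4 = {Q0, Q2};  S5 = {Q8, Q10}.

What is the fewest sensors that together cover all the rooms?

5

Take {S1, S2, S3, S4, S5}. Their union is {Q0, Q1, Q2, Q3, Q4, Q5, Q6, Q7, Q8, Q9, Q10}, which is all 11 rooms.
No 4 of the 5 sensors cover everything (all 5 combinations miss at least one room), so 5 is optimal.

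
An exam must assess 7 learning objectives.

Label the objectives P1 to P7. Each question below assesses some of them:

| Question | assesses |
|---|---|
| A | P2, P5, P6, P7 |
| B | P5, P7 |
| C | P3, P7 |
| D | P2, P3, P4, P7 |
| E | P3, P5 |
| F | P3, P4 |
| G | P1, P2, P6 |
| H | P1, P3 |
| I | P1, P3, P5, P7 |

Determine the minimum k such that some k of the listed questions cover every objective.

3

Take {A, D, G}. Their union is {P1, P2, P3, P4, P5, P6, P7}, which is all 7 objectives.
No 2 of the 9 questions cover everything (all 36 combinations miss at least one objective), so 3 is optimal.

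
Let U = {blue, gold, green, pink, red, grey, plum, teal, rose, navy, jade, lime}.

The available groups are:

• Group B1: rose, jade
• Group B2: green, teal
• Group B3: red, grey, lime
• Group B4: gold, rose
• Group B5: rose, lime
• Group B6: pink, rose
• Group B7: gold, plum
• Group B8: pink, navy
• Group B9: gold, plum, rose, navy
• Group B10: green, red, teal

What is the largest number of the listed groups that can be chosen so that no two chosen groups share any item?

B1, B2, B3, B7, B8 are pairwise disjoint (B1={rose,jade}; B2={green,teal}; B3={red,grey,lime}; B7={gold,plum}; B8={pink,navy}).
Every remaining group overlaps one of these, and no 6 of the listed groups are pairwise disjoint, so 5 is the maximum.

5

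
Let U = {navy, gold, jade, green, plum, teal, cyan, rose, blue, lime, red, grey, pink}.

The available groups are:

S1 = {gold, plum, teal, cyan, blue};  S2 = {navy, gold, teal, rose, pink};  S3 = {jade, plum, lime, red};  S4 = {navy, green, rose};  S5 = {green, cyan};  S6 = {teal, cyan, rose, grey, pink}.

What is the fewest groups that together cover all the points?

4

S1, S3, S4, and S6 cover everything between them: the union {navy, gold, jade, green, plum, teal, cyan, rose, blue, lime, red, grey, pink} is all of U.
Only S1 contains blue, so S1 is forced; the remaining 8 points need at least 3 more groups (each remaining group adds at most 3) — so at least 4 groups are needed, and 4 is optimal.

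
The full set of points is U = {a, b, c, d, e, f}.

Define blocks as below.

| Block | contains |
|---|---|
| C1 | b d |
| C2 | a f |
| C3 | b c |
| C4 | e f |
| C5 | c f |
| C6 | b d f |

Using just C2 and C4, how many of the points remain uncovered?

3

Union of C2, C4 = {a, e, f}.
Not covered: b, c, d — 3 points.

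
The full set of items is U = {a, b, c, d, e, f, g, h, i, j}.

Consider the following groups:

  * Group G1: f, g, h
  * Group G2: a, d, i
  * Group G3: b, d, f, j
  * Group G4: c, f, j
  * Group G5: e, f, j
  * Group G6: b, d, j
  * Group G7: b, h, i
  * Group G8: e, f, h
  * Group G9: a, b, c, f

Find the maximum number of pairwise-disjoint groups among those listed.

2

G5, G7 are pairwise disjoint (G5={e,f,j}; G7={b,h,i}).
Every remaining group overlaps one of these, and no 3 of the listed groups are pairwise disjoint, so 2 is the maximum.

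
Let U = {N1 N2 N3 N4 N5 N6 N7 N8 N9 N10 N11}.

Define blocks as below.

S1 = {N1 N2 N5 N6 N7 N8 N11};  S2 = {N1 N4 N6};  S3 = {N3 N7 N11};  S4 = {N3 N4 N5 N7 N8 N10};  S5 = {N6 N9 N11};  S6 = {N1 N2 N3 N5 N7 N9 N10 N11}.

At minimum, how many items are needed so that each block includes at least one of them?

Take H = {N3, N6}. Each listed block contains at least one of these, so H is a hitting set of size 2.
The blocks S2, S3 are pairwise disjoint, so any hitting set needs a separate item for each — at least 2. Hence 2 is optimal.

2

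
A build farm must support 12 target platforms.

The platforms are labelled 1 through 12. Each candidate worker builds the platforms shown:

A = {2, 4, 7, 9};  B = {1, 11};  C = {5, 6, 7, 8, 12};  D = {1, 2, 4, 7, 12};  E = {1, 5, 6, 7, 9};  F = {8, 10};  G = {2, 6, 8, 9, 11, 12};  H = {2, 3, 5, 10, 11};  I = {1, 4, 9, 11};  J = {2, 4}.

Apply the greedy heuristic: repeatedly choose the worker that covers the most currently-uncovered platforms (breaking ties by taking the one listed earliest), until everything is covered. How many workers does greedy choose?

3

Greedy: pick G (covers 6 new) → pick D (covers 3 new) → pick H (covers 3 new). Total picks: 3.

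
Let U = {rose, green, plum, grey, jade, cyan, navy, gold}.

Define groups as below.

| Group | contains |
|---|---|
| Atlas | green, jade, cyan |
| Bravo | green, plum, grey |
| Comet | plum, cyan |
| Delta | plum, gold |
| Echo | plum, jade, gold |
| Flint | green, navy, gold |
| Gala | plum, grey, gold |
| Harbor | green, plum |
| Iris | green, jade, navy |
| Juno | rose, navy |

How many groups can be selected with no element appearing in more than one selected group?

3

Atlas, Gala, Juno are pairwise disjoint (Atlas={green,jade,cyan}; Gala={plum,grey,gold}; Juno={rose,navy}).
Every remaining group overlaps one of these, and no 4 of the listed groups are pairwise disjoint, so 3 is the maximum.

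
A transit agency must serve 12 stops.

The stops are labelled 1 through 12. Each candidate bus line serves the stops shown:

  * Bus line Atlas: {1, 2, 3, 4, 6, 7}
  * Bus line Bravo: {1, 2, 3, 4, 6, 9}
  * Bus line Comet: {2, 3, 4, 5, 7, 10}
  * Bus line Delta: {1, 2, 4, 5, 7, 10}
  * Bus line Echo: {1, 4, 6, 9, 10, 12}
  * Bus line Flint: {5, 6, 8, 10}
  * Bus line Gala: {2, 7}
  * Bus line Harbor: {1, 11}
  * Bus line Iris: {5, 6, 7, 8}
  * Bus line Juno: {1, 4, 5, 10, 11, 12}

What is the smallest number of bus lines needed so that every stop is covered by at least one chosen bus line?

3

Take {Bravo, Iris, Juno}. Their union is {1, 2, 3, 4, 5, 6, 7, 8, 9, 10, 11, 12}, which is all 12 stops.
No 2 of the 10 bus lines cover everything (all 45 combinations miss at least one stop), so 3 is optimal.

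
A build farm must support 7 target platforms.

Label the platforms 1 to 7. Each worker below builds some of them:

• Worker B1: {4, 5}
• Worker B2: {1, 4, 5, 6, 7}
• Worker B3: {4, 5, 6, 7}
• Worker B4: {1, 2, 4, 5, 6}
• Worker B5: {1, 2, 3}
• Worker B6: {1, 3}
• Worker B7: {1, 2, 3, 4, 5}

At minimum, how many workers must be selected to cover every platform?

Take {B2, B7}. Their union is {1, 2, 3, 4, 5, 6, 7}, which is all 7 platforms.
No single worker has all 7 platforms (the largest, B2, has 5), so 2 is optimal.

2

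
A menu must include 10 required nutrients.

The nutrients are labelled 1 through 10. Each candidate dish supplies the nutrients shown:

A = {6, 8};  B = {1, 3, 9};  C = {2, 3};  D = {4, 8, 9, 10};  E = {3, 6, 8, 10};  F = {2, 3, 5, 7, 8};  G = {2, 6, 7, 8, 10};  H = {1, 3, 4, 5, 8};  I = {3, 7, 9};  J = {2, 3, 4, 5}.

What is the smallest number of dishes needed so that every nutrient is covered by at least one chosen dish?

3

Take {B, G, J}. Their union is {1, 2, 3, 4, 5, 6, 7, 8, 9, 10}, which is all 10 nutrients.
No 2 of the 10 dishes cover everything (all 45 combinations miss at least one nutrient), so 3 is optimal.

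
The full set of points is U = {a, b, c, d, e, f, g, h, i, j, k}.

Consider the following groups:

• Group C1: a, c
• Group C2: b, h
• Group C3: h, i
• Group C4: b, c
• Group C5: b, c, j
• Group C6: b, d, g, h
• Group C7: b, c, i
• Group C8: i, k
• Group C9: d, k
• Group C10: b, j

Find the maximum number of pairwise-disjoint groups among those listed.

4

C1, C3, C9, C10 are pairwise disjoint (C1={a,c}; C3={h,i}; C9={d,k}; C10={b,j}).
Every remaining group overlaps one of these, and no 5 of the listed groups are pairwise disjoint, so 4 is the maximum.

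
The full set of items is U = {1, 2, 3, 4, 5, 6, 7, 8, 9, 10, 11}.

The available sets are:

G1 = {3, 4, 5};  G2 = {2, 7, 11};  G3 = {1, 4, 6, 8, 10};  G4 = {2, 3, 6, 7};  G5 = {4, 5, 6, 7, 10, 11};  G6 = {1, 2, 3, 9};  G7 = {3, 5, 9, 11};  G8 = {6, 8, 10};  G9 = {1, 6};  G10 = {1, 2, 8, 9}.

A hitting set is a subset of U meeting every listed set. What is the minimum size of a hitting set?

Take H = {2, 3, 6}. Each listed set contains at least one of these, so H is a hitting set of size 3.
The sets G1, G2, G8 are pairwise disjoint, so any hitting set needs a separate item for each — at least 3. Hence 3 is optimal.

3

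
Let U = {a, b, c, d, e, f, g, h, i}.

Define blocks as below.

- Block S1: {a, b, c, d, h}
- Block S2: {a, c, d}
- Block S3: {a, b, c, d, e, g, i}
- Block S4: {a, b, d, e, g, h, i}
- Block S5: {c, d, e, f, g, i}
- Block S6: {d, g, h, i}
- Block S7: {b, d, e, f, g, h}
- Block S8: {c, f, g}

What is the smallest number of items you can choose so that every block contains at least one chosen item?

T = {d, f} meets every block (each contains at least one member of T), and |T| = 2.
No single item lies in every block, so at least 2 are needed and 2 is optimal.

2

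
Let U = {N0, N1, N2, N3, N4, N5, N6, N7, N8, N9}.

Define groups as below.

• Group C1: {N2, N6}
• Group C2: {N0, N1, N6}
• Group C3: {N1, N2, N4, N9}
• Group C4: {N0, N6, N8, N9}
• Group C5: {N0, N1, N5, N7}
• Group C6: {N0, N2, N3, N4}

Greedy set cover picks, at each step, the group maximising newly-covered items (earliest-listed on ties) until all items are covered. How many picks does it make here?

Greedy: pick C3 (covers 4 new) → pick C4 (covers 3 new) → pick C5 (covers 2 new) → pick C6 (covers 1 new). Total picks: 4.
(The true minimum cover uses only 3 groups, so greedy is not optimal here.)

4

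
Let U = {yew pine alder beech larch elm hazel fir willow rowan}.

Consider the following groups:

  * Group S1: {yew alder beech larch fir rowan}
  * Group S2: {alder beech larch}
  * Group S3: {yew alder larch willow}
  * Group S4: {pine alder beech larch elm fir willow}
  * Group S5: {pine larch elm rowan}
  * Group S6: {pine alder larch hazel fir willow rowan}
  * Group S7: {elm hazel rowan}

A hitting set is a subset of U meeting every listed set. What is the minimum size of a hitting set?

2

Take H = {larch, rowan}. Each listed group contains at least one of these, so H is a hitting set of size 2.
The groups S3, S7 are pairwise disjoint, so any hitting set needs a separate point for each — at least 2. Hence 2 is optimal.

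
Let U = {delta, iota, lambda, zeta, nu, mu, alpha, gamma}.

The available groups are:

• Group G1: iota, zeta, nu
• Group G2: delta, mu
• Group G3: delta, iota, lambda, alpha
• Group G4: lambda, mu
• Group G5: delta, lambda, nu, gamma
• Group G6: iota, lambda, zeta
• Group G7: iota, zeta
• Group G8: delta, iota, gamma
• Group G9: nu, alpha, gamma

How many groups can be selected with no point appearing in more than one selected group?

G4, G7, G9 are pairwise disjoint (G4={lambda,mu}; G7={iota,zeta}; G9={nu,alpha,gamma}).
Every remaining group overlaps one of these, and no 4 of the listed groups are pairwise disjoint, so 3 is the maximum.

3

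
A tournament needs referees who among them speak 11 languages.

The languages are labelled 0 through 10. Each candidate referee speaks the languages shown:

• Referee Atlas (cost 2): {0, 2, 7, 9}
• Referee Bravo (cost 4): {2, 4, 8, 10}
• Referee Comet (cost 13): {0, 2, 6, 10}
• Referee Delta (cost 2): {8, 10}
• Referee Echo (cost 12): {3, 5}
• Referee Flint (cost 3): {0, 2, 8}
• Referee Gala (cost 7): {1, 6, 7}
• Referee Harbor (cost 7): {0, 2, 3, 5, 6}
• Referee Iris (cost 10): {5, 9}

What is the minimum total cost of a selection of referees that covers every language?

20

Atlas, Bravo, Gala, Harbor together cover every language (Atlas ∪ Bravo ∪ Gala ∪ Harbor = {0, 1, 2, 3, 4, 5, 6, 7, 8, 9, 10}); total cost 2 + 4 + 7 + 7 = 20.
The greedy pick Atlas, Delta, Harbor, Bravo, Gala costs 22; no covering selection beats 20.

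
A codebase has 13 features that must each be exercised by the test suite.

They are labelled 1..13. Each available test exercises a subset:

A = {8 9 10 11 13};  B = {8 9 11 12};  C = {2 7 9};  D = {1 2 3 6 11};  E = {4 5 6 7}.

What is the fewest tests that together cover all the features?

4

A and B and D and E together: A ∪ B ∪ D ∪ E = {1, 2, 3, 4, 5, 6, 7, 8, 9, 10, 11, 12, 13} — every feature is covered.
Only B contains 12, so B is forced; the remaining 9 features need at least 3 more tests (each remaining test adds at most 4) — so at least 4 tests are needed, and 4 is optimal.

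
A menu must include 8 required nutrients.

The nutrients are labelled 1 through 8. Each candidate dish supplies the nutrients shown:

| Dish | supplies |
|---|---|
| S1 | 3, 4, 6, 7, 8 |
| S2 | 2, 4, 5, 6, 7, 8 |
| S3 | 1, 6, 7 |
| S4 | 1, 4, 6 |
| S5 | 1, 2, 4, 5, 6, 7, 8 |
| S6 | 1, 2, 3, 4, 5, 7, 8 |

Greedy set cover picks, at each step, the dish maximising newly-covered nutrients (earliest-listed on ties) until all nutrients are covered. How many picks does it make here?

Greedy: pick S5 (covers 7 new) → pick S1 (covers 1 new). Total picks: 2.

2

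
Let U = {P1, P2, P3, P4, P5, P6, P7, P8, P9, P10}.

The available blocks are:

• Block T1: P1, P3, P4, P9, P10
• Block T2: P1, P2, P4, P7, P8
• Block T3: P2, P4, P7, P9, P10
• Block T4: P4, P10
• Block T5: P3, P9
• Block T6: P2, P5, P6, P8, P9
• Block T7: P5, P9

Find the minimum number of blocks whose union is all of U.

T1, T3, and T6 cover everything between them: the union {P1, P2, P3, P4, P5, P6, P7, P8, P9, P10} is all of U.
Only T6 contains P6, so T6 is forced; the remaining 5 elements need at least 2 more blocks (each remaining block adds at most 4) — so at least 3 blocks are needed, and 3 is optimal.

3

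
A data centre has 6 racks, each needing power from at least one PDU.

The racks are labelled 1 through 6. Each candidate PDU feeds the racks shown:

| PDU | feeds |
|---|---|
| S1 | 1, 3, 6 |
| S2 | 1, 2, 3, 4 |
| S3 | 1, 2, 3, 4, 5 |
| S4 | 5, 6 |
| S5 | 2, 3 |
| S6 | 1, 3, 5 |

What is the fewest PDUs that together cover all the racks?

Take {S1, S3}. Their union is {1, 2, 3, 4, 5, 6}, which is all 6 racks.
No single PDU has all 6 racks (the largest, S3, has 5), so 2 is optimal.

2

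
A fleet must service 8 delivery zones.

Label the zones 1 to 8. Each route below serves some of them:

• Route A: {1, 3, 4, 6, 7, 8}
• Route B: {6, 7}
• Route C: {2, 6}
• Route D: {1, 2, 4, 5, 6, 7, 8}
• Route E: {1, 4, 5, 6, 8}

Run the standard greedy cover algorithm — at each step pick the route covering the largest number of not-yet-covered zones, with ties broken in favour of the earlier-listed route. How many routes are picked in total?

Greedy: pick D (covers 7 new) → pick A (covers 1 new). Total picks: 2.

2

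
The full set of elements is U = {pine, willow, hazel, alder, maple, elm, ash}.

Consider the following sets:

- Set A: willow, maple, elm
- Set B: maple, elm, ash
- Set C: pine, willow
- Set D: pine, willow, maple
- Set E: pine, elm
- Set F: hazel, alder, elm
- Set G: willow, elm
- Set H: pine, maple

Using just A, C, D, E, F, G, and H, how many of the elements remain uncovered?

Union of A, C, D, E, F, G, H = {pine, willow, hazel, alder, maple, elm}.
Not covered: ash — 1 element.

1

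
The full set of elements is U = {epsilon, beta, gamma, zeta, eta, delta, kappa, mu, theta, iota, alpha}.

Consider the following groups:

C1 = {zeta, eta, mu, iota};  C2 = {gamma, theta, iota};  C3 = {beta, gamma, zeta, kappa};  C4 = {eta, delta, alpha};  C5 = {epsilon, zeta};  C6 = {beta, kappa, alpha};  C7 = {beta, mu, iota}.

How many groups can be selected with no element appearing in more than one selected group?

C2, C4, C5 are pairwise disjoint (C2={gamma,theta,iota}; C4={eta,delta,alpha}; C5={epsilon,zeta}).
Every remaining group overlaps one of these, and no 4 of the listed groups are pairwise disjoint, so 3 is the maximum.

3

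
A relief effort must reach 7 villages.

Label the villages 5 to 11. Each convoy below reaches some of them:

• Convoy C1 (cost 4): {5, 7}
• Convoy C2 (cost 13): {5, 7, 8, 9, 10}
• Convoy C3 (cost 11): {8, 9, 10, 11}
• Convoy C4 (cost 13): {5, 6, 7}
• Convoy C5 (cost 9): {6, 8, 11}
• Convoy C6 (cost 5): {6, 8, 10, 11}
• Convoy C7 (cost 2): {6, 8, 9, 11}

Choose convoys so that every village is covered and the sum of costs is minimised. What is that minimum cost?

C1, C6, C7 together cover every village (C1 ∪ C6 ∪ C7 = {5, 6, 7, 8, 9, 10, 11}); total cost 4 + 5 + 2 = 11.
No covering selection has total cost below 11.

11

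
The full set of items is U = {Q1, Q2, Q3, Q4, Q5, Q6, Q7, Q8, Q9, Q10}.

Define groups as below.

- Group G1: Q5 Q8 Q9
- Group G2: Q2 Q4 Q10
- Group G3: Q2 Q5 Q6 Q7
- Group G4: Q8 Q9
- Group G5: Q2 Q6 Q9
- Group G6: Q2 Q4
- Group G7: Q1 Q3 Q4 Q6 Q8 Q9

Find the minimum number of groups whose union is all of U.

3

G2, G3, and G7 cover everything between them: the union {Q1, Q2, Q3, Q4, Q5, Q6, Q7, Q8, Q9, Q10} is all of U.
Only G7 contains Q1, so G7 is forced; the remaining 4 items need at least 2 more groups (each remaining group adds at most 3) — so at least 3 groups are needed, and 3 is optimal.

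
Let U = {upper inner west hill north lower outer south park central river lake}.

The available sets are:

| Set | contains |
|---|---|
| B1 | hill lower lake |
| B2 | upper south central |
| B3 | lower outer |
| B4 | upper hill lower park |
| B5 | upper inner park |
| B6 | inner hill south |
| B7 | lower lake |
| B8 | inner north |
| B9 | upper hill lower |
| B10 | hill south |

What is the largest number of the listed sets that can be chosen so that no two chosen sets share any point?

B2, B7, B8 are pairwise disjoint (B2={upper,south,central}; B7={lower,lake}; B8={inner,north}).
Every remaining set overlaps one of these, and no 4 of the listed sets are pairwise disjoint, so 3 is the maximum.

3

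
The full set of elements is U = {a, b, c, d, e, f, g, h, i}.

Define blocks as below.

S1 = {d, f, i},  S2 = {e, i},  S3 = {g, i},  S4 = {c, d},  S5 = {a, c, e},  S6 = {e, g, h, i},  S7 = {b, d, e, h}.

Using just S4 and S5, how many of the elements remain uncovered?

5

Union of S4, S5 = {a, c, d, e}.
Not covered: b, f, g, h, i — 5 elements.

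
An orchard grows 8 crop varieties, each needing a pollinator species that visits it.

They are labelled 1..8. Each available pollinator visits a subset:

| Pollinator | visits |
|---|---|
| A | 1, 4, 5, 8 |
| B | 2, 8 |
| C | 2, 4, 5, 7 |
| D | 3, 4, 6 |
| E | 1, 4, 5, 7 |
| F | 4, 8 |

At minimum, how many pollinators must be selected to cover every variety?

3

Take {A, C, D}. Their union is {1, 2, 3, 4, 5, 6, 7, 8}, which is all 8 varieties.
Only D contains 3, so D is forced; the remaining 5 varieties need at least 2 more pollinators (each remaining pollinator adds at most 3) — so at least 3 pollinators are needed, and 3 is optimal.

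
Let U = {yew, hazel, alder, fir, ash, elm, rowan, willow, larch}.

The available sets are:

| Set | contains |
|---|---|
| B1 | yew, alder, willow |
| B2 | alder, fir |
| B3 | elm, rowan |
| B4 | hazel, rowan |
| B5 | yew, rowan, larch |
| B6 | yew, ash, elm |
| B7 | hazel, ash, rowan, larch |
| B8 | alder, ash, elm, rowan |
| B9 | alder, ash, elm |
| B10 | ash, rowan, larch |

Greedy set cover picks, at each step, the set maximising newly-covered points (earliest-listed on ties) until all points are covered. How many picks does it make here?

4

Greedy: pick B7 (covers 4 new) → pick B1 (covers 3 new) → pick B2 (covers 1 new) → pick B3 (covers 1 new). Total picks: 4.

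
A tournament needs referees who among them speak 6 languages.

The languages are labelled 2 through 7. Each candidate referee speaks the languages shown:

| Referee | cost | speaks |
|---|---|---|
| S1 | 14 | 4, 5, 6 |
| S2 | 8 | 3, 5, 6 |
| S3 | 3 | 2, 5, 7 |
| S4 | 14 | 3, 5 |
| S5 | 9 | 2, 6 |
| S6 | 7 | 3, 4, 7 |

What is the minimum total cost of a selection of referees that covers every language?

18

S2, S3, S6 together cover every language (S2 ∪ S3 ∪ S6 = {2, 3, 4, 5, 6, 7}); total cost 8 + 3 + 7 = 18.
No covering selection has total cost below 18.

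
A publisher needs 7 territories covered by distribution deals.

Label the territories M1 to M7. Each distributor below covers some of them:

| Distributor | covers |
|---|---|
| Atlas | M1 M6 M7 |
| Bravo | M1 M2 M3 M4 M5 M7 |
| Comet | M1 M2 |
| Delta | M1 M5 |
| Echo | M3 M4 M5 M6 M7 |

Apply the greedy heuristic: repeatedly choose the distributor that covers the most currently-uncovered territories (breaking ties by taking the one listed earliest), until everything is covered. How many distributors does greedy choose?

Greedy: pick Bravo (covers 6 new) → pick Atlas (covers 1 new). Total picks: 2.

2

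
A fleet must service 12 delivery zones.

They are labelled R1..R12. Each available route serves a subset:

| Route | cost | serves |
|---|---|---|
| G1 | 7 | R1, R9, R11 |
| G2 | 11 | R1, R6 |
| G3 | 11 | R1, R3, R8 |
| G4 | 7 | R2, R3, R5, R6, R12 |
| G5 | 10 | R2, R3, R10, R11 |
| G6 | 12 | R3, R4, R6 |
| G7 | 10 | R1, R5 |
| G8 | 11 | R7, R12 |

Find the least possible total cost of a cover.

G1, G3, G4, G5, G6, G8 together cover every zone (G1 ∪ G3 ∪ G4 ∪ G5 ∪ G6 ∪ G8 = {R1, R2, R3, R4, R5, R6, R7, R8, R9, R10, R11, R12}); total cost 7 + 11 + 7 + 10 + 12 + 11 = 58.
No covering selection has total cost below 58.

58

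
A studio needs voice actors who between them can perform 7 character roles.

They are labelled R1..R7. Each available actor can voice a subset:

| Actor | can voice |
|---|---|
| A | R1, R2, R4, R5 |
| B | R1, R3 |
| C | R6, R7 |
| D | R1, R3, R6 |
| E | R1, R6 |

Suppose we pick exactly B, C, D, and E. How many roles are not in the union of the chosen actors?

Union of B, C, D, E = {R1, R3, R6, R7}.
Not covered: R2, R4, R5 — 3 roles.

3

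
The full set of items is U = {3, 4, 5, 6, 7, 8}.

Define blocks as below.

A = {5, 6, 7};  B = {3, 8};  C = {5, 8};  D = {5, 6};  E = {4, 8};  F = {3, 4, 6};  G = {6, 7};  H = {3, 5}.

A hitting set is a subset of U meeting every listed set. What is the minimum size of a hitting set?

3

T = {5, 6, 8} meets every block (each contains at least one member of T), and |T| = 3.
The blocks E, G, H are pairwise disjoint, so any hitting set needs a separate item for each — at least 3. Hence 3 is optimal.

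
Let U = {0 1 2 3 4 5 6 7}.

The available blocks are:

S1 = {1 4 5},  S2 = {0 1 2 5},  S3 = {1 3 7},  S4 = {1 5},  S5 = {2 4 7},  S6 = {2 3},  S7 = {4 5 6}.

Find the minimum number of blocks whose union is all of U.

3

S2, S3, and S7 cover everything between them: the union {0, 1, 2, 3, 4, 5, 6, 7} is all of U.
Only S2 contains 0, so S2 is forced; the remaining 4 items need at least 2 more blocks (each remaining block adds at most 2) — so at least 3 blocks are needed, and 3 is optimal.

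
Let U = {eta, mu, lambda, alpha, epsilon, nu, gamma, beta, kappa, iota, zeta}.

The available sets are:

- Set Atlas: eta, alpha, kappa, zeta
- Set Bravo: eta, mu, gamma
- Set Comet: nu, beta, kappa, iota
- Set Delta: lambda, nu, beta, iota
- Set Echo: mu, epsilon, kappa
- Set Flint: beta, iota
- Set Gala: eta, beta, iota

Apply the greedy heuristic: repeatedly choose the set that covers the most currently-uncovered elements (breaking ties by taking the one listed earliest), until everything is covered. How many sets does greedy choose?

Greedy: pick Atlas (covers 4 new) → pick Delta (covers 4 new) → pick Bravo (covers 2 new) → pick Echo (covers 1 new). Total picks: 4.

4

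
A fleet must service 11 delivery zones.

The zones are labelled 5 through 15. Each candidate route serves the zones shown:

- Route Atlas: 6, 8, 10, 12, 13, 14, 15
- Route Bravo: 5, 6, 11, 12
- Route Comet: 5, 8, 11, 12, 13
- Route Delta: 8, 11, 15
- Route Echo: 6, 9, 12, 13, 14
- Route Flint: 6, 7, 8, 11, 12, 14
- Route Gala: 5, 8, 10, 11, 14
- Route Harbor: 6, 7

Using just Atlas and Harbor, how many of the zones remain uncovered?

3

Union of Atlas, Harbor = {6, 7, 8, 10, 12, 13, 14, 15}.
Not covered: 5, 9, 11 — 3 zones.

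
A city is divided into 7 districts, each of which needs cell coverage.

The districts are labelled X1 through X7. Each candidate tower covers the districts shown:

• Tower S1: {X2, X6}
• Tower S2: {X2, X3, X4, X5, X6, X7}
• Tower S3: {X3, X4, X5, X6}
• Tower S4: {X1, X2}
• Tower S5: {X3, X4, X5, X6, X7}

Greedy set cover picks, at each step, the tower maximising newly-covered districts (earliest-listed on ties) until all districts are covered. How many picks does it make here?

2

Greedy: pick S2 (covers 6 new) → pick S4 (covers 1 new). Total picks: 2.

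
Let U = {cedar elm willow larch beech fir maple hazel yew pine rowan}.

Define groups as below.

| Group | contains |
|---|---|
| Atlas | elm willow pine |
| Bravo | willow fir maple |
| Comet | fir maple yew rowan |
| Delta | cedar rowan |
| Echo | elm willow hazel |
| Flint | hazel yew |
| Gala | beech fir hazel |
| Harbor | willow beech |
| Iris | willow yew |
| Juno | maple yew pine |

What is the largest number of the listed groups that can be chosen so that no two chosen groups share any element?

3

Delta, Gala, Juno are pairwise disjoint (Delta={cedar,rowan}; Gala={beech,fir,hazel}; Juno={maple,yew,pine}).
Every remaining group overlaps one of these, and no 4 of the listed groups are pairwise disjoint, so 3 is the maximum.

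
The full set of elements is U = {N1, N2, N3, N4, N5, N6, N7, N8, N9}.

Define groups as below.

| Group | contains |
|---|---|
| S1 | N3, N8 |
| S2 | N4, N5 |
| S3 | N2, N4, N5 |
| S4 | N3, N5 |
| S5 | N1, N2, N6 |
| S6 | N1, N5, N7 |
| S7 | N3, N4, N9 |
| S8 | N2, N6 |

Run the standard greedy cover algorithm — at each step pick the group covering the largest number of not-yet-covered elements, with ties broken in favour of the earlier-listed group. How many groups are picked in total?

Greedy: pick S3 (covers 3 new) → pick S1 (covers 2 new) → pick S5 (covers 2 new) → pick S6 (covers 1 new) → pick S7 (covers 1 new). Total picks: 5.
(The true minimum cover uses only 4 groups, so greedy is not optimal here.)

5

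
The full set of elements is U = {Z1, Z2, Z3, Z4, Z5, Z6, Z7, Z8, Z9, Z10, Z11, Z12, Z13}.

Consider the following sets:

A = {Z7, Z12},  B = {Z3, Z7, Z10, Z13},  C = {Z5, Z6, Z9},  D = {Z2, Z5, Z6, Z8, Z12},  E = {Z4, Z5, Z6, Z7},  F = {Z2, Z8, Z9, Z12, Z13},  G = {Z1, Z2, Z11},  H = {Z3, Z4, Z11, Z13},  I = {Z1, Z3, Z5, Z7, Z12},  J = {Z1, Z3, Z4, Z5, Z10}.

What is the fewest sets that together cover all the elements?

4

B, E, F, and G cover everything between them: the union {Z1, Z2, Z3, Z4, Z5, Z6, Z7, Z8, Z9, Z10, Z11, Z12, Z13} is all of U.
No 3 of the 10 sets cover everything (all 120 combinations miss at least one element), so 4 is optimal.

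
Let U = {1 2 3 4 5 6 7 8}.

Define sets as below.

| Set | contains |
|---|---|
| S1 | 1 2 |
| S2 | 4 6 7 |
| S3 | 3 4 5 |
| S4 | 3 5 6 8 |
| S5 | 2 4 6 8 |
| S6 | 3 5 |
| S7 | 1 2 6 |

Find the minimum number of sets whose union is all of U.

S2, S4, and S7 cover everything between them: the union {1, 2, 3, 4, 5, 6, 7, 8} is all of U.
Only S2 contains 7, so S2 is forced; the remaining 5 points need at least 2 more sets (each remaining set adds at most 3) — so at least 3 sets are needed, and 3 is optimal.

3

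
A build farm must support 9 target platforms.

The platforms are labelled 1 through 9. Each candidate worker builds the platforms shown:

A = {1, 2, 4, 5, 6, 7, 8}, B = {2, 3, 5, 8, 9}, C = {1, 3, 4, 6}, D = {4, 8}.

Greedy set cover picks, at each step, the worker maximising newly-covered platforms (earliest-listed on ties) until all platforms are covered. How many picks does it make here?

2

Greedy: pick A (covers 7 new) → pick B (covers 2 new). Total picks: 2.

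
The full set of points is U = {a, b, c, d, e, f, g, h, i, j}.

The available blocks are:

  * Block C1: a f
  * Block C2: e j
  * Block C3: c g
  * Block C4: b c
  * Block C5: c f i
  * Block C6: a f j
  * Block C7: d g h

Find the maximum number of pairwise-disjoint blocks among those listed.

4

C1, C2, C4, C7 are pairwise disjoint (C1={a,f}; C2={e,j}; C4={b,c}; C7={d,g,h}).
Every remaining block overlaps one of these, and no 5 of the listed blocks are pairwise disjoint, so 4 is the maximum.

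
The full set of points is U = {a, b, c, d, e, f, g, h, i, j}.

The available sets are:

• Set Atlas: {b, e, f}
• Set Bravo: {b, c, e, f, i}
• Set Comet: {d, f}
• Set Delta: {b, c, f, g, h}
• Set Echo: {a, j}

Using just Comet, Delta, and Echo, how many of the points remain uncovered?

2

Union of Comet, Delta, Echo = {a, b, c, d, f, g, h, j}.
Not covered: e, i — 2 points.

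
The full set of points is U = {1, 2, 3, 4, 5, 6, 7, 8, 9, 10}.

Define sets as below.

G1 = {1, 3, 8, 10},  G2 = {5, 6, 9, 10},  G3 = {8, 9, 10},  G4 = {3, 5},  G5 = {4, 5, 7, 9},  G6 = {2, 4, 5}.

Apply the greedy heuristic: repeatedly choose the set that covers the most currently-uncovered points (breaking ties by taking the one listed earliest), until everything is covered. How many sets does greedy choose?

Greedy: pick G1 (covers 4 new) → pick G5 (covers 4 new) → pick G2 (covers 1 new) → pick G6 (covers 1 new). Total picks: 4.

4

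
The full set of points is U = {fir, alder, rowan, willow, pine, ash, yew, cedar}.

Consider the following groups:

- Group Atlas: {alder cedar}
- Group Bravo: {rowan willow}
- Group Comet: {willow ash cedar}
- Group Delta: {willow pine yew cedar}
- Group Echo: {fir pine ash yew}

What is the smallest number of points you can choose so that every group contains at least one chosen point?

Take H = {alder, willow, pine}. Each listed group contains at least one of these, so H is a hitting set of size 3.
The groups Atlas, Bravo, Echo are pairwise disjoint, so any hitting set needs a separate point for each — at least 3. Hence 3 is optimal.

3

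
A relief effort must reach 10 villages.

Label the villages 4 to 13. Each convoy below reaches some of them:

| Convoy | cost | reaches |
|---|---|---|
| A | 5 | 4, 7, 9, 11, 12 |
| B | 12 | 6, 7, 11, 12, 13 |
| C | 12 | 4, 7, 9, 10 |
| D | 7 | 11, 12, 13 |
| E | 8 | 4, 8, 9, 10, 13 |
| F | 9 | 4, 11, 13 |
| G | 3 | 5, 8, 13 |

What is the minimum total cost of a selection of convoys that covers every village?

23

B, E, G together cover every village (B ∪ E ∪ G = {4, 5, 6, 7, 8, 9, 10, 11, 12, 13}); total cost 12 + 8 + 3 = 23.
The greedy pick A, G, E, B costs 28; no covering selection beats 23.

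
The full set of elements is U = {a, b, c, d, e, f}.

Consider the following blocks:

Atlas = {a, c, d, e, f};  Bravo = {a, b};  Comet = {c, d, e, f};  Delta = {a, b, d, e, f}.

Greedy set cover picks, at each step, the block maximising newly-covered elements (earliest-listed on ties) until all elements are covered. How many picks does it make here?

2

Greedy: pick Atlas (covers 5 new) → pick Bravo (covers 1 new). Total picks: 2.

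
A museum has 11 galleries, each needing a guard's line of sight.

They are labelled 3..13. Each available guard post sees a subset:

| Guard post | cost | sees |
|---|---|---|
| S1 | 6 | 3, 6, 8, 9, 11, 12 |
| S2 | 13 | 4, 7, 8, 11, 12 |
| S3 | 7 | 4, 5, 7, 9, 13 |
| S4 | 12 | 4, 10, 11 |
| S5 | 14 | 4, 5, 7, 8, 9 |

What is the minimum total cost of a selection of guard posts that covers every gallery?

25

S1, S3, S4 together cover every gallery (S1 ∪ S3 ∪ S4 = {3, 4, 5, 6, 7, 8, 9, 10, 11, 12, 13}); total cost 6 + 7 + 12 = 25.
No covering selection has total cost below 25.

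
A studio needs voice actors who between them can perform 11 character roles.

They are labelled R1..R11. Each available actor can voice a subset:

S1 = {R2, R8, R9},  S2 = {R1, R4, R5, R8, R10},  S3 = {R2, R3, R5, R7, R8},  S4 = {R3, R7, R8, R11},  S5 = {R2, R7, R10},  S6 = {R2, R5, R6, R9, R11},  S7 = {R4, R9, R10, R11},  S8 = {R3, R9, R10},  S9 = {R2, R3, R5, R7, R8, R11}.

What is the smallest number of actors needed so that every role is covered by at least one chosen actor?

S2 and S6 and S9 together: S2 ∪ S6 ∪ S9 = {R1, R2, R3, R4, R5, R6, R7, R8, R9, R10, R11} — every role is covered.
Only S2 contains R1, so S2 is forced; the remaining 6 roles need at least 2 more actors (each remaining actor adds at most 4) — so at least 3 actors are needed, and 3 is optimal.

3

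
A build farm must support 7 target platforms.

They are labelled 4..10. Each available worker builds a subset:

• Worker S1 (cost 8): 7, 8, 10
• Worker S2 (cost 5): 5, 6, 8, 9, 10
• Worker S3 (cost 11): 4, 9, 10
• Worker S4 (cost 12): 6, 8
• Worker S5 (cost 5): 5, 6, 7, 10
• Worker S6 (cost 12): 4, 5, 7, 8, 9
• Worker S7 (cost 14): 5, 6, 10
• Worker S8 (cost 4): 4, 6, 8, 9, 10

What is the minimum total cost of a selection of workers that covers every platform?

9

S5, S8 together cover every platform (S5 ∪ S8 = {4, 5, 6, 7, 8, 9, 10}); total cost 5 + 4 = 9.
No covering selection has total cost below 9.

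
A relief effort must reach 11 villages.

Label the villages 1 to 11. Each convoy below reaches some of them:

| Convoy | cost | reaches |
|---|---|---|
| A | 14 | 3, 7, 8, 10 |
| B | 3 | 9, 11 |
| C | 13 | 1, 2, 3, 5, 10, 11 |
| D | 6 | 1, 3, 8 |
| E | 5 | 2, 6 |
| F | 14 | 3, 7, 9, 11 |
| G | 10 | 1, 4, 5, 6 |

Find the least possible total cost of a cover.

32

A, B, E, G together cover every village (A ∪ B ∪ E ∪ G = {1, 2, 3, 4, 5, 6, 7, 8, 9, 10, 11}); total cost 14 + 3 + 5 + 10 = 32.
The greedy pick B, D, E, G, A costs 38; no covering selection beats 32.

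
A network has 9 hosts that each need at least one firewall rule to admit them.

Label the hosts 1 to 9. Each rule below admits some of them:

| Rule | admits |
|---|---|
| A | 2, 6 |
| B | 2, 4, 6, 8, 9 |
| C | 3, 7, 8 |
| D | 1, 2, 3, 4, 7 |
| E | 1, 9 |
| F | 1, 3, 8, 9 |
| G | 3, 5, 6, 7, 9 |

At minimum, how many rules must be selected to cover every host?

3

Take {C, D, G}. Their union is {1, 2, 3, 4, 5, 6, 7, 8, 9}, which is all 9 hosts.
Only G contains 5, so G is forced; the remaining 4 hosts need at least 2 more rules (each remaining rule adds at most 3) — so at least 3 rules are needed, and 3 is optimal.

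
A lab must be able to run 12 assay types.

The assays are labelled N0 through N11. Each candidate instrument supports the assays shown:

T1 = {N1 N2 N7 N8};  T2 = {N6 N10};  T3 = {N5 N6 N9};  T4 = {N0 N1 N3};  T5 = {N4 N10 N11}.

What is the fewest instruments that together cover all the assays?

4

Take {T1, T3, T4, T5}. Their union is {N0, N1, N2, N3, N4, N5, N6, N7, N8, N9, N10, N11}, which is all 12 assays.
Only T4 contains N0, so T4 is forced; the remaining 9 assays need at least 3 more instruments (each remaining instrument adds at most 3) — so at least 4 instruments are needed, and 4 is optimal.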